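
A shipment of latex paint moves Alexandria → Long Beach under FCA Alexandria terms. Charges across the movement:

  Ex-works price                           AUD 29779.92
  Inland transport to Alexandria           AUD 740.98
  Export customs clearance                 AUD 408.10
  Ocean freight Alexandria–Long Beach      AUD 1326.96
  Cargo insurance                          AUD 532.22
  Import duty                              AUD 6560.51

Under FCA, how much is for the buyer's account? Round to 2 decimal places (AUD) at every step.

Buyer's account: AUD 8419.69

FCA: the seller delivers export-cleared goods to the carrier; the buyer bears costs from that point.
Seller's account: goods 29779.92 + inland to port 740.98 + export clearance 408.10 = 30929.00
Buyer's account: freight 1326.96 + insurance 532.22 + duty 6560.51 = 8419.69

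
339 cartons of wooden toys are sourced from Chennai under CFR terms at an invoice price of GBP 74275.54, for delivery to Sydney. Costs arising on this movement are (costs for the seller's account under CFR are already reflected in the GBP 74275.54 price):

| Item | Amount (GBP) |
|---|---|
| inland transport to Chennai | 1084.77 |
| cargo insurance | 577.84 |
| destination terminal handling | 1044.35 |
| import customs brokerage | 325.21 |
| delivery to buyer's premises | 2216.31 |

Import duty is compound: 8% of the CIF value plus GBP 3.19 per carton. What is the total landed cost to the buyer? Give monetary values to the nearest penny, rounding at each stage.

CFR: the seller pays costs through ocean freight to the destination port, but not insurance.
Already in the invoice (seller's account under CFR): inland to port — exclude.
CIF value = CFR price + insurance = 74275.54 + 577.84 = 74853.38
Ad valorem component: 74853.38 × 8% = 5988.27
Specific component: 339 × 3.19 = 1081.41
Import duty = 5988.27 + 1081.41 = 7069.68
Buyer bears: insurance 577.84 + destination terminal 1044.35 + brokerage 325.21 + delivery 2216.31 + duty 7069.68 = 11233.39
Landed cost = invoice 74275.54 + 11233.39 = 85508.93

Total landed cost: GBP 85508.93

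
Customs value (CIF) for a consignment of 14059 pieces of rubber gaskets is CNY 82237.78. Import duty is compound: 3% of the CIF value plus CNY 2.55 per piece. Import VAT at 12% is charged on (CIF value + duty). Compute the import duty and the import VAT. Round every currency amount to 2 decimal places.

Ad valorem component: 82237.78 × 3% = 2467.13
Specific component: 14059 × 2.55 = 35850.45
Import duty = 2467.13 + 35850.45 = 38317.58
VAT base = CIF + duty = 82237.78 + 38317.58 = 120555.36
Import VAT = 120555.36 × 12% = 14466.64

Import duty: CNY 38317.58; import VAT: CNY 14466.64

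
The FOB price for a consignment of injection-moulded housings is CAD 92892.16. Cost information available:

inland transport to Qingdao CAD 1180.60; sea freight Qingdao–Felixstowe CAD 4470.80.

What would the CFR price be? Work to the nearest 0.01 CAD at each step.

CFR price: CAD 97362.96

Not relevant to the conversion: inland to port — on the seller under both FOB and CFR; already in the FOB price and stays in the CFR price.
From FOB to CFR, the seller additionally bears: freight.
CFR price = 92892.16 + 4470.80 = 97362.96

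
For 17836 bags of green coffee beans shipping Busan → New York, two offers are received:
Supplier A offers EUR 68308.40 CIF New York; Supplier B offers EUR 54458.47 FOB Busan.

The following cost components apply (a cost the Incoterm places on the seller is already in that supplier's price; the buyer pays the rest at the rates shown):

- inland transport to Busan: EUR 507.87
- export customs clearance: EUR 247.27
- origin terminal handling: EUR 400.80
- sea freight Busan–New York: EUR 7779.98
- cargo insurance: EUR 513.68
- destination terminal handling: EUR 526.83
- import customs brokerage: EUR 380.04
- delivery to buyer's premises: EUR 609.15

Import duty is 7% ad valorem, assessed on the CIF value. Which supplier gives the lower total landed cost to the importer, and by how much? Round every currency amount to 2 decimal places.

Supplier A (CIF):
The CIF price already equals the CIF value: 68308.40
Import duty = 68308.40 × 7% = 4781.59
Buyer bears (A): 526.83 + 380.04 + 609.15 = 1516.02
Landed cost (A) = invoice 68308.40 + 1516.02 + duty 4781.59 = 74606.01
Supplier B (FOB):
CIF value = FOB price + freight + insurance = 54458.47 + 7779.98 + 513.68 = 62752.13
Import duty = 62752.13 × 7% = 4392.65
Buyer bears (B): 7779.98 + 513.68 + 526.83 + 380.04 + 609.15 = 9809.68
Landed cost (B) = invoice 54458.47 + 9809.68 + duty 4392.65 = 68660.80
Difference = |74606.01 − 68660.80| = 5945.21

Supplier B is cheaper by EUR 5945.21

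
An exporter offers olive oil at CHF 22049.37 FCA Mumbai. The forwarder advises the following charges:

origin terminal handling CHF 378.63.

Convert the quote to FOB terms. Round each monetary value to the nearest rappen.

FOB price: CHF 22428.00

From FCA to FOB, the seller additionally bears: origin terminal.
FOB price = 22049.37 + 378.63 = 22428.00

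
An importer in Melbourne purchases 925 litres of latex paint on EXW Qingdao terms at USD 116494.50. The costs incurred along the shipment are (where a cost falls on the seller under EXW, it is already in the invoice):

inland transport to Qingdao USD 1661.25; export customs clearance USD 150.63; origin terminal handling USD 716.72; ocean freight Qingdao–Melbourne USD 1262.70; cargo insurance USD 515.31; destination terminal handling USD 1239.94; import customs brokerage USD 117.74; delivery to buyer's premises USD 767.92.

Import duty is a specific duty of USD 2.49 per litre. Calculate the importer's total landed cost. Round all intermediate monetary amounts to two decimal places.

Total landed cost: USD 125229.96

EXW: the seller makes goods available at their premises; the buyer bears all onward costs.
CIF value = EXW price + inland to port + export clearance + origin terminal + freight + insurance = 116494.50 + 1661.25 + 150.63 + 716.72 + 1262.70 + 515.31 = 120801.11
Import duty = 925 × 2.49 = 2303.25
Buyer bears: inland to port 1661.25 + export clearance 150.63 + origin terminal 716.72 + freight 1262.70 + insurance 515.31 + destination terminal 1239.94 + brokerage 117.74 + delivery 767.92 + duty 2303.25 = 8735.46
Landed cost = invoice 116494.50 + 8735.46 = 125229.96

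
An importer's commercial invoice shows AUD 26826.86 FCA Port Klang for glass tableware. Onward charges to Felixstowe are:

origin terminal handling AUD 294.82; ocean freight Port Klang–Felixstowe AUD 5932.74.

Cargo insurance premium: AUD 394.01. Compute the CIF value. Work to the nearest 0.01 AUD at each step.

CIF = FCA price + pre-shipment costs + freight + insurance
CIF = 26826.86 + 294.82 + 5932.74 + 394.01 = 33448.43

CIF value: AUD 33448.43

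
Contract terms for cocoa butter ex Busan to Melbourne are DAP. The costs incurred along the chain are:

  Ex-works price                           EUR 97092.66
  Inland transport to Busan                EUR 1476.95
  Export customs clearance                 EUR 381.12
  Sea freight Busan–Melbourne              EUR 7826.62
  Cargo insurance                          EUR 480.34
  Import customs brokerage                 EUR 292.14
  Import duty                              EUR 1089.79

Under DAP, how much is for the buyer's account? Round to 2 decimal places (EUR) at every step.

Buyer's account: EUR 1381.93

DAP: the seller bears all costs to the named destination except import duty and clearance.
Seller's account: goods 97092.66 + inland to port 1476.95 + export clearance 381.12 + freight 7826.62 + insurance 480.34 = 107257.69
Buyer's account: brokerage 292.14 + duty 1089.79 = 1381.93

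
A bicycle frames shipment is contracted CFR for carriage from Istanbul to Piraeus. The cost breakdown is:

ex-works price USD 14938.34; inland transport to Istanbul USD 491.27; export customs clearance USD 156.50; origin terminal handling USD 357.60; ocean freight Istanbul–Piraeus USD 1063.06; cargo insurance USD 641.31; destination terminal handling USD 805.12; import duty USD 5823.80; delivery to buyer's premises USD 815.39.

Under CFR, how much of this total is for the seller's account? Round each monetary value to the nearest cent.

Seller's account: USD 17006.77

CFR: the seller pays costs through ocean freight to the destination port, but not insurance.
Seller's account: goods 14938.34 + inland to port 491.27 + export clearance 156.50 + origin terminal 357.60 + freight 1063.06 = 17006.77
Buyer's account: insurance 641.31 + destination terminal 805.12 + duty 5823.80 + delivery 815.39 = 8085.62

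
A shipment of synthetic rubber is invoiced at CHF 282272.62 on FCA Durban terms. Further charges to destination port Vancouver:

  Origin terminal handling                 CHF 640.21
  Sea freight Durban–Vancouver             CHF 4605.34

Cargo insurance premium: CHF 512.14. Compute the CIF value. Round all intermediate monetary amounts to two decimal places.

CIF value: CHF 288030.31

CIF = FCA price + pre-shipment costs + freight + insurance
CIF = 282272.62 + 640.21 + 4605.34 + 512.14 = 288030.31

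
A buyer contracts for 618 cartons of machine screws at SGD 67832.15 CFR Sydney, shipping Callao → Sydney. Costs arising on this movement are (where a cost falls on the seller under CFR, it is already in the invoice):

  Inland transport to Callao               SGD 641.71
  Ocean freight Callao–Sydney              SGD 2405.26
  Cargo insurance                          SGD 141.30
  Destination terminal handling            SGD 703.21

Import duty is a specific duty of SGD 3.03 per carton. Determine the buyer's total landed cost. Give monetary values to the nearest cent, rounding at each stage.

CFR: the seller pays costs through ocean freight to the destination port, but not insurance.
Already in the invoice (seller's account under CFR): inland to port, freight — exclude.
CIF value = CFR price + insurance = 67832.15 + 141.30 = 67973.45
Import duty = 618 × 3.03 = 1872.54
Buyer bears: insurance 141.30 + destination terminal 703.21 + duty 1872.54 = 2717.05
Landed cost = invoice 67832.15 + 2717.05 = 70549.20

Total landed cost: SGD 70549.20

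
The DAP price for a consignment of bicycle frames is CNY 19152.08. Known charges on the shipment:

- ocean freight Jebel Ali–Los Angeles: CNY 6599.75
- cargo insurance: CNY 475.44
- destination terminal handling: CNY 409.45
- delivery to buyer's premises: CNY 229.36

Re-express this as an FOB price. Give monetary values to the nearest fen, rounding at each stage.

FOB price: CNY 11438.08

From DAP to FOB, the seller no longer bears: freight, insurance, destination terminal, delivery.
FOB price = 19152.08 − 6599.75 − 475.44 − 409.45 − 229.36 = 11438.08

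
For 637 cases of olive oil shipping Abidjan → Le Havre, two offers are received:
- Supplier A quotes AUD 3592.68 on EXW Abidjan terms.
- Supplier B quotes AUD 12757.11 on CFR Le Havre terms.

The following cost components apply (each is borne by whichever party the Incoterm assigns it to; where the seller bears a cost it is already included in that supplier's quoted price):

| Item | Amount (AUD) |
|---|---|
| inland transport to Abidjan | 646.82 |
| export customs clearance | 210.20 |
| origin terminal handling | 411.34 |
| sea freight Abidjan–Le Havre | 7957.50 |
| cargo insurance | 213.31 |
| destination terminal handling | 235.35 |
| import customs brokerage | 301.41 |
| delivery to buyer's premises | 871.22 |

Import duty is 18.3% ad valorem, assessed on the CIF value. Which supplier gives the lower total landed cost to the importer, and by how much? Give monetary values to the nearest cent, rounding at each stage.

Supplier B is cheaper by AUD 72.67

Supplier A (EXW):
CIF value = EXW price + inland to port + export clearance + origin terminal + freight + insurance = 3592.68 + 646.82 + 210.20 + 411.34 + 7957.50 + 213.31 = 13031.85
Import duty = 13031.85 × 18.3% = 2384.83
Buyer bears (A): 646.82 + 210.20 + 411.34 + 7957.50 + 213.31 + 235.35 + 301.41 + 871.22 = 10847.15
Landed cost (A) = invoice 3592.68 + 10847.15 + duty 2384.83 = 16824.66
Supplier B (CFR):
CIF value = CFR price + insurance = 12757.11 + 213.31 = 12970.42
Import duty = 12970.42 × 18.3% = 2373.59
Buyer bears (B): 213.31 + 235.35 + 301.41 + 871.22 = 1621.29
Landed cost (B) = invoice 12757.11 + 1621.29 + duty 2373.59 = 16751.99
Difference = |16824.66 − 16751.99| = 72.67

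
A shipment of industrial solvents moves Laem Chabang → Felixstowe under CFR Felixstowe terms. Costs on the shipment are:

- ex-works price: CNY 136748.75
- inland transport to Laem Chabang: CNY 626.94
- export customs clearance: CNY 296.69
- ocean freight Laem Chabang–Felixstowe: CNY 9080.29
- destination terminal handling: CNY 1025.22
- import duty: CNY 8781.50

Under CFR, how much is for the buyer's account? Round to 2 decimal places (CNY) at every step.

Buyer's account: CNY 9806.72

CFR: the seller pays costs through ocean freight to the destination port, but not insurance.
Seller's account: goods 136748.75 + inland to port 626.94 + export clearance 296.69 + freight 9080.29 = 146752.67
Buyer's account: destination terminal 1025.22 + duty 8781.50 = 9806.72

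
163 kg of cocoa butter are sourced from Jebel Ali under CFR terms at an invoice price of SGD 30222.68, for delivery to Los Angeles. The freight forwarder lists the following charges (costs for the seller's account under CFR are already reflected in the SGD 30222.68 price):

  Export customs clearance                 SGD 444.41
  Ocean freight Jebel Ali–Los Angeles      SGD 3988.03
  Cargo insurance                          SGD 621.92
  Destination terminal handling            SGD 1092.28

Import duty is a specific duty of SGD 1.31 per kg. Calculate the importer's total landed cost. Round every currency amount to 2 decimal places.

Total landed cost: SGD 32150.41

CFR: the seller pays costs through ocean freight to the destination port, but not insurance.
Already in the invoice (seller's account under CFR): export clearance, freight — exclude.
CIF value = CFR price + insurance = 30222.68 + 621.92 = 30844.60
Import duty = 163 × 1.31 = 213.53
Buyer bears: insurance 621.92 + destination terminal 1092.28 + duty 213.53 = 1927.73
Landed cost = invoice 30222.68 + 1927.73 = 32150.41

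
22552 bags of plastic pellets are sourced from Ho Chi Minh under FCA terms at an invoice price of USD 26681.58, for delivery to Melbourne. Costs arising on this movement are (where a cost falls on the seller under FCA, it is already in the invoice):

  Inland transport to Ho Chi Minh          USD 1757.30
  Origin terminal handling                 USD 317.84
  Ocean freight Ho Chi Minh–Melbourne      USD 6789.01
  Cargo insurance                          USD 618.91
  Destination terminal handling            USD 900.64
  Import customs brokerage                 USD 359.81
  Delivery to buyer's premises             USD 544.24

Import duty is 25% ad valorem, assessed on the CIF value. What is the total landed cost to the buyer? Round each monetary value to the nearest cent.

FCA: the seller delivers export-cleared goods to the carrier; the buyer bears costs from that point.
Already in the invoice (seller's account under FCA): inland to port — exclude.
CIF value = FCA price + origin terminal + freight + insurance = 26681.58 + 317.84 + 6789.01 + 618.91 = 34407.34
Import duty = 34407.34 × 25% = 8601.84
Buyer bears: origin terminal 317.84 + freight 6789.01 + insurance 618.91 + destination terminal 900.64 + brokerage 359.81 + delivery 544.24 + duty 8601.84 = 18132.29
Landed cost = invoice 26681.58 + 18132.29 = 44813.87

Total landed cost: USD 44813.87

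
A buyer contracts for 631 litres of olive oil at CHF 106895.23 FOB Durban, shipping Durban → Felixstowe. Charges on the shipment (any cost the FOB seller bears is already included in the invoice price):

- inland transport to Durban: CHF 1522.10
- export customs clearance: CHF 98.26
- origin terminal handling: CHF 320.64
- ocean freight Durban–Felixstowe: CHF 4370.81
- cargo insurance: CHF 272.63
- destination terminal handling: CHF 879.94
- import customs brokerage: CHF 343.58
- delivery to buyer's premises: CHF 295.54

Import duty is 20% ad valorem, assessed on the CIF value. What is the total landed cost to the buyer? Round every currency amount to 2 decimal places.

Total landed cost: CHF 135365.46

FOB: the seller bears costs until goods are on board at the origin port; the buyer bears freight, insurance and all costs thereafter.
Already in the invoice (seller's account under FOB): inland to port, export clearance, origin terminal — exclude.
CIF value = FOB price + freight + insurance = 106895.23 + 4370.81 + 272.63 = 111538.67
Import duty = 111538.67 × 20% = 22307.73
Buyer bears: freight 4370.81 + insurance 272.63 + destination terminal 879.94 + brokerage 343.58 + delivery 295.54 + duty 22307.73 = 28470.23
Landed cost = invoice 106895.23 + 28470.23 = 135365.46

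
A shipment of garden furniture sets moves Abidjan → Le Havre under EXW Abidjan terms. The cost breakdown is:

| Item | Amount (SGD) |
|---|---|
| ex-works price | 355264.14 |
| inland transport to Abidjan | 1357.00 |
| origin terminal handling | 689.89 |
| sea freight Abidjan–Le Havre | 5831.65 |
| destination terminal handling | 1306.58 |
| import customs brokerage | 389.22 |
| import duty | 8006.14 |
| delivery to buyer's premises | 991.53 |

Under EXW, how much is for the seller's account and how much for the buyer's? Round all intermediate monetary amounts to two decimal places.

Seller: SGD 355264.14; buyer: SGD 18572.01

EXW: the seller makes goods available at their premises; the buyer bears all onward costs.
Seller's account: goods 355264.14 = 355264.14
Buyer's account: inland to port 1357.00 + origin terminal 689.89 + freight 5831.65 + destination terminal 1306.58 + brokerage 389.22 + duty 8006.14 + delivery 991.53 = 18572.01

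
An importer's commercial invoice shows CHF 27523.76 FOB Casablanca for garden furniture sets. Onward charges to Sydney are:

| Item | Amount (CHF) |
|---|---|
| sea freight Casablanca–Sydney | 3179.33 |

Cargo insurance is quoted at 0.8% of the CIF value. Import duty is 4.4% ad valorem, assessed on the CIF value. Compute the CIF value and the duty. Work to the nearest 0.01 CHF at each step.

CIF value: CHF 30950.70; import duty: CHF 1361.83

Let C be the CIF value. C = FOB price + freight + 0.8% × C
C − 0.8% × C = 27523.76 + 3179.33
0.992 × C = 30703.09
C = 30703.09 / 0.992 = 30950.70
Insurance premium = 0.8% × 30950.70 = 247.61
Import duty = 30950.70 × 4.4% = 1361.83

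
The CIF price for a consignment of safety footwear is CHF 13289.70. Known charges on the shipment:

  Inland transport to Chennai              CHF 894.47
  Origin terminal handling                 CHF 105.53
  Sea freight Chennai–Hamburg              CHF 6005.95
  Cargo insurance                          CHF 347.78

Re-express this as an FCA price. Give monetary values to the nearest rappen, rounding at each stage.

Not relevant to the conversion: inland to port — on the seller under both CIF and FCA; already in the CIF price and stays in the FCA price.
From CIF to FCA, the seller no longer bears: origin terminal, freight, insurance.
FCA price = 13289.70 − 105.53 − 6005.95 − 347.78 = 6830.44

FCA price: CHF 6830.44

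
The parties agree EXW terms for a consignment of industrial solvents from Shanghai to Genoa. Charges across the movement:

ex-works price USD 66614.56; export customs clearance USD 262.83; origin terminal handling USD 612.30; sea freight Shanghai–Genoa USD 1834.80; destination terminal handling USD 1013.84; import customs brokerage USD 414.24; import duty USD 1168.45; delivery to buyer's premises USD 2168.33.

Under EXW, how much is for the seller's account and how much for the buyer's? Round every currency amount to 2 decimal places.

Seller: USD 66614.56; buyer: USD 7474.79

EXW: the seller makes goods available at their premises; the buyer bears all onward costs.
Seller's account: goods 66614.56 = 66614.56
Buyer's account: export clearance 262.83 + origin terminal 612.30 + freight 1834.80 + destination terminal 1013.84 + brokerage 414.24 + duty 1168.45 + delivery 2168.33 = 7474.79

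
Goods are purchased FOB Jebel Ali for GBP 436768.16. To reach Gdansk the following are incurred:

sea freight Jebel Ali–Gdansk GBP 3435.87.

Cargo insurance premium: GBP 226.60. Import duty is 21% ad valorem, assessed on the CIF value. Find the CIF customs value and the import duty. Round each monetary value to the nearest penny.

CIF value: GBP 440430.63; import duty: GBP 92490.43

CIF = FOB price + freight + insurance
CIF = 436768.16 + 3435.87 + 226.60 = 440430.63
Import duty = 440430.63 × 21% = 92490.43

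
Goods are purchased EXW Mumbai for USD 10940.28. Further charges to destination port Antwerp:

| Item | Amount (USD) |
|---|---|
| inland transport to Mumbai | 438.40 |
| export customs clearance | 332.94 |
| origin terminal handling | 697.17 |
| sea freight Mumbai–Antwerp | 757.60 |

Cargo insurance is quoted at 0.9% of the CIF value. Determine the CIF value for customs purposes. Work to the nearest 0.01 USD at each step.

CIF value: USD 13285.96

Let C be the CIF value. C = EXW price + pre-shipment costs + freight + 0.9% × C
C − 0.9% × C = 10940.28 + 438.40 + 332.94 + 697.17 + 757.60
0.991 × C = 13166.39
C = 13166.39 / 0.991 = 13285.96
Insurance premium = 0.9% × 13285.96 = 119.57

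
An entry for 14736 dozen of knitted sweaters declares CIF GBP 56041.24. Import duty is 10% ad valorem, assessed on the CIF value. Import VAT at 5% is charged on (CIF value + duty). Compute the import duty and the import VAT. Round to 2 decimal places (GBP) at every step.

Import duty: GBP 5604.12; import VAT: GBP 3082.27

Import duty = 56041.24 × 10% = 5604.12
VAT base = CIF + duty = 56041.24 + 5604.12 = 61645.36
Import VAT = 61645.36 × 5% = 3082.27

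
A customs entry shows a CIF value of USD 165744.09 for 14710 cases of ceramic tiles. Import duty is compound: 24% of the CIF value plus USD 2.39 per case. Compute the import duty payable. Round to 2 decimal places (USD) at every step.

Ad valorem component: 165744.09 × 24% = 39778.58
Specific component: 14710 × 2.39 = 35156.90
Import duty = 39778.58 + 35156.90 = 74935.48

Import duty: USD 74935.48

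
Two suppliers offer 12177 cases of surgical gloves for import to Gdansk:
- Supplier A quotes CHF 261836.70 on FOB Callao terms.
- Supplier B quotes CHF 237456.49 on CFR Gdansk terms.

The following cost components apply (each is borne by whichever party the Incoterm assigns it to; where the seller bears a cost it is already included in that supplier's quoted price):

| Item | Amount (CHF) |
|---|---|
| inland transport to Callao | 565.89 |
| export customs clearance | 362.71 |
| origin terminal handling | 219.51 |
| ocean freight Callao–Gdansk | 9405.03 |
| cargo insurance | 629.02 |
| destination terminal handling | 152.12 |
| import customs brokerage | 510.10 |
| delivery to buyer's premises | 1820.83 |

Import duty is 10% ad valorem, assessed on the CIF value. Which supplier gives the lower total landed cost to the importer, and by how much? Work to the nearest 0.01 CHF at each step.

Supplier A (FOB):
CIF value = FOB price + freight + insurance = 261836.70 + 9405.03 + 629.02 = 271870.75
Import duty = 271870.75 × 10% = 27187.08
Buyer bears (A): 9405.03 + 629.02 + 152.12 + 510.10 + 1820.83 = 12517.10
Landed cost (A) = invoice 261836.70 + 12517.10 + duty 27187.08 = 301540.88
Supplier B (CFR):
CIF value = CFR price + insurance = 237456.49 + 629.02 = 238085.51
Import duty = 238085.51 × 10% = 23808.55
Buyer bears (B): 629.02 + 152.12 + 510.10 + 1820.83 = 3112.07
Landed cost (B) = invoice 237456.49 + 3112.07 + duty 23808.55 = 264377.11
Difference = |301540.88 − 264377.11| = 37163.77

Supplier B is cheaper by CHF 37163.77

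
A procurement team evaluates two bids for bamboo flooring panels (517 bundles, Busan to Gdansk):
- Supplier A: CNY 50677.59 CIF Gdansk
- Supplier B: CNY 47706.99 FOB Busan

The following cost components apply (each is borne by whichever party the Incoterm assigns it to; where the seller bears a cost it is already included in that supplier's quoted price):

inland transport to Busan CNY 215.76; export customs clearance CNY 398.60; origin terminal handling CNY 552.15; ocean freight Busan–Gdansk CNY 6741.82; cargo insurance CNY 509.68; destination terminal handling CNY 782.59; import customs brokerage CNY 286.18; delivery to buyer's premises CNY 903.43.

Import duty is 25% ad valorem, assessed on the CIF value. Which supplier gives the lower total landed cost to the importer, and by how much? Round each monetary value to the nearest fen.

Supplier A is cheaper by CNY 5351.12

Supplier A (CIF):
The CIF price already equals the CIF value: 50677.59
Import duty = 50677.59 × 25% = 12669.40
Buyer bears (A): 782.59 + 286.18 + 903.43 = 1972.20
Landed cost (A) = invoice 50677.59 + 1972.20 + duty 12669.40 = 65319.19
Supplier B (FOB):
CIF value = FOB price + freight + insurance = 47706.99 + 6741.82 + 509.68 = 54958.49
Import duty = 54958.49 × 25% = 13739.62
Buyer bears (B): 6741.82 + 509.68 + 782.59 + 286.18 + 903.43 = 9223.70
Landed cost (B) = invoice 47706.99 + 9223.70 + duty 13739.62 = 70670.31
Difference = |65319.19 − 70670.31| = 5351.12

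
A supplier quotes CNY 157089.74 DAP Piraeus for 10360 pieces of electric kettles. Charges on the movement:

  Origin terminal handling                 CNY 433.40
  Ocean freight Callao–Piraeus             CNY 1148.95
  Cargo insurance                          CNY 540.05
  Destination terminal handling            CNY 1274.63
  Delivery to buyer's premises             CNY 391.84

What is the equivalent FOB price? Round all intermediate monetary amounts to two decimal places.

Not relevant to the conversion: origin terminal — on the seller under both DAP and FOB; already in the DAP price and stays in the FOB price.
From DAP to FOB, the seller no longer bears: freight, insurance, destination terminal, delivery.
FOB price = 157089.74 − 1148.95 − 540.05 − 1274.63 − 391.84 = 153734.27

FOB price: CNY 153734.27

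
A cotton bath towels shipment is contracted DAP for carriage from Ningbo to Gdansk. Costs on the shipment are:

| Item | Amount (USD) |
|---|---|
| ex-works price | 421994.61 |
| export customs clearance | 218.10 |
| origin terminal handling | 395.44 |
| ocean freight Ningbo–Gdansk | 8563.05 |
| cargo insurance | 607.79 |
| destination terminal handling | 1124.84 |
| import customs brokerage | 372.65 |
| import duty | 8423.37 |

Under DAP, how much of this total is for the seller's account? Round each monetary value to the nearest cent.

Seller's account: USD 432903.83

DAP: the seller bears all costs to the named destination except import duty and clearance.
Seller's account: goods 421994.61 + export clearance 218.10 + origin terminal 395.44 + freight 8563.05 + insurance 607.79 + destination terminal 1124.84 = 432903.83
Buyer's account: brokerage 372.65 + duty 8423.37 = 8796.02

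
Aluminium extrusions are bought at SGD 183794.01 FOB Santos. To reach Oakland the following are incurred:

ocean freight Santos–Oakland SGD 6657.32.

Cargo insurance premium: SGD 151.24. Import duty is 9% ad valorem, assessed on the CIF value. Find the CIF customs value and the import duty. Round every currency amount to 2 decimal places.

CIF = FOB price + freight + insurance
CIF = 183794.01 + 6657.32 + 151.24 = 190602.57
Import duty = 190602.57 × 9% = 17154.23

CIF value: SGD 190602.57; import duty: SGD 17154.23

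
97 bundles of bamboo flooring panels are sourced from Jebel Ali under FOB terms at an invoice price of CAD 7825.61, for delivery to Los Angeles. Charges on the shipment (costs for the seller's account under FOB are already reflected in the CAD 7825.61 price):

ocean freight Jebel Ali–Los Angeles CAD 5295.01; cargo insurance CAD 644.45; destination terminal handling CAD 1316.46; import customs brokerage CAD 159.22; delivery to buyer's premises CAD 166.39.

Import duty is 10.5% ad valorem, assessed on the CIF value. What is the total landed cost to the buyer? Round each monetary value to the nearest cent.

Total landed cost: CAD 16852.47

FOB: the seller bears costs until goods are on board at the origin port; the buyer bears freight, insurance and all costs thereafter.
CIF value = FOB price + freight + insurance = 7825.61 + 5295.01 + 644.45 = 13765.07
Import duty = 13765.07 × 10.5% = 1445.33
Buyer bears: freight 5295.01 + insurance 644.45 + destination terminal 1316.46 + brokerage 159.22 + delivery 166.39 + duty 1445.33 = 9026.86
Landed cost = invoice 7825.61 + 9026.86 = 16852.47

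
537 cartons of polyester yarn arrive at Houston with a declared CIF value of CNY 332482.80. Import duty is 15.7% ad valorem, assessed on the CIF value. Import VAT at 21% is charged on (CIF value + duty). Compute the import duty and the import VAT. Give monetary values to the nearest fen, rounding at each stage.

Import duty: CNY 52199.80; import VAT: CNY 80783.35

Import duty = 332482.80 × 15.7% = 52199.80
VAT base = CIF + duty = 332482.80 + 52199.80 = 384682.60
Import VAT = 384682.60 × 21% = 80783.35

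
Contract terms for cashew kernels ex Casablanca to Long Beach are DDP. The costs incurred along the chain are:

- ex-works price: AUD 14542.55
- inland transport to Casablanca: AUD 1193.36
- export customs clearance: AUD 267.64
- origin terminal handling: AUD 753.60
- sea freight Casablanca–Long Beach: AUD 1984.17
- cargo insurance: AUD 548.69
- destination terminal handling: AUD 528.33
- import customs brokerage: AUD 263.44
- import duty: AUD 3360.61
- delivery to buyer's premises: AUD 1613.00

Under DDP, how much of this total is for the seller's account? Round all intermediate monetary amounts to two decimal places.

DDP: the seller bears all costs including import duty.
Seller's account: goods 14542.55 + inland to port 1193.36 + export clearance 267.64 + origin terminal 753.60 + freight 1984.17 + insurance 548.69 + destination terminal 528.33 + brokerage 263.44 + duty 3360.61 + delivery 1613.00 = 25055.39
Buyer's account: 0.00

Seller's account: AUD 25055.39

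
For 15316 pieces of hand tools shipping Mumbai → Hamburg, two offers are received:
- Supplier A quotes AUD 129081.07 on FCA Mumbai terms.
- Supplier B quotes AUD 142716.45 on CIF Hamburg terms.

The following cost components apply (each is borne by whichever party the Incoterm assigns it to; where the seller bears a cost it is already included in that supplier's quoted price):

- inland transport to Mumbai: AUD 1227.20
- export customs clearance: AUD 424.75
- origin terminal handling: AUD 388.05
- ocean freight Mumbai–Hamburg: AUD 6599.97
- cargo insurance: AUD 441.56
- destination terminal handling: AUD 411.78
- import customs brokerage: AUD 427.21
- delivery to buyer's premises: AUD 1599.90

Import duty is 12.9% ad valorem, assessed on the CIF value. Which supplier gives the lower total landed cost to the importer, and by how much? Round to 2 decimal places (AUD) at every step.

Supplier A is cheaper by AUD 7006.35

Supplier A (FCA):
CIF value = FCA price + origin terminal + freight + insurance = 129081.07 + 388.05 + 6599.97 + 441.56 = 136510.65
Import duty = 136510.65 × 12.9% = 17609.87
Buyer bears (A): 388.05 + 6599.97 + 441.56 + 411.78 + 427.21 + 1599.90 = 9868.47
Landed cost (A) = invoice 129081.07 + 9868.47 + duty 17609.87 = 156559.41
Supplier B (CIF):
The CIF price already equals the CIF value: 142716.45
Import duty = 142716.45 × 12.9% = 18410.42
Buyer bears (B): 411.78 + 427.21 + 1599.90 = 2438.89
Landed cost (B) = invoice 142716.45 + 2438.89 + duty 18410.42 = 163565.76
Difference = |156559.41 − 163565.76| = 7006.35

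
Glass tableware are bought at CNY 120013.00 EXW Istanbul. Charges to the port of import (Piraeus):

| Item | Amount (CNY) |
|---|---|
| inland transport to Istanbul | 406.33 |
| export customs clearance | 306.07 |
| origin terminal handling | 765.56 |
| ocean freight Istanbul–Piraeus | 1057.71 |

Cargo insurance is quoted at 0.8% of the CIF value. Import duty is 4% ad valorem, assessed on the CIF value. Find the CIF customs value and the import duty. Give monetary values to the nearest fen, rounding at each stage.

Let C be the CIF value. C = EXW price + pre-shipment costs + freight + 0.8% × C
C − 0.8% × C = 120013.00 + 406.33 + 306.07 + 765.56 + 1057.71
0.992 × C = 122548.67
C = 122548.67 / 0.992 = 123536.97
Insurance premium = 0.8% × 123536.97 = 988.30
Import duty = 123536.97 × 4% = 4941.48

CIF value: CNY 123536.97; import duty: CNY 4941.48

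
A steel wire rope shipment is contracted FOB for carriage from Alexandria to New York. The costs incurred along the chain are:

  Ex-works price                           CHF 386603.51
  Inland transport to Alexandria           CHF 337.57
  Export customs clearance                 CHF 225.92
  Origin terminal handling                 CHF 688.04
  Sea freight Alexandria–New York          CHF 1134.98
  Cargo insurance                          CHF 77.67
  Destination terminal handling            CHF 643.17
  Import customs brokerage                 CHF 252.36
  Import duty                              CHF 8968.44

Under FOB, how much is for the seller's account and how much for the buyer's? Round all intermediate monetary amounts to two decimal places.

Seller: CHF 387855.04; buyer: CHF 11076.62

FOB: the seller bears costs until goods are on board at the origin port; the buyer bears freight, insurance and all costs thereafter.
Seller's account: goods 386603.51 + inland to port 337.57 + export clearance 225.92 + origin terminal 688.04 = 387855.04
Buyer's account: freight 1134.98 + insurance 77.67 + destination terminal 643.17 + brokerage 252.36 + duty 8968.44 = 11076.62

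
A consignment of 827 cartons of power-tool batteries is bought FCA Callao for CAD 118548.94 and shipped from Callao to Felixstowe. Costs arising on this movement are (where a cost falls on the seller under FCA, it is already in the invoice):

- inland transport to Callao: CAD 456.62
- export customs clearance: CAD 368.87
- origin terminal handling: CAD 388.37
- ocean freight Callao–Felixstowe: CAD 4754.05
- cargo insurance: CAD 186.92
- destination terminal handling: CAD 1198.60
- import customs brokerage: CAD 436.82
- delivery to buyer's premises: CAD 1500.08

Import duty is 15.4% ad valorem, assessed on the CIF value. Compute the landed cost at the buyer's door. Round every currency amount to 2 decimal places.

FCA: the seller delivers export-cleared goods to the carrier; the buyer bears costs from that point.
Already in the invoice (seller's account under FCA): inland to port, export clearance — exclude.
CIF value = FCA price + origin terminal + freight + insurance = 118548.94 + 388.37 + 4754.05 + 186.92 = 123878.28
Import duty = 123878.28 × 15.4% = 19077.26
Buyer bears: origin terminal 388.37 + freight 4754.05 + insurance 186.92 + destination terminal 1198.60 + brokerage 436.82 + delivery 1500.08 + duty 19077.26 = 27542.10
Landed cost = invoice 118548.94 + 27542.10 = 146091.04

Total landed cost: CAD 146091.04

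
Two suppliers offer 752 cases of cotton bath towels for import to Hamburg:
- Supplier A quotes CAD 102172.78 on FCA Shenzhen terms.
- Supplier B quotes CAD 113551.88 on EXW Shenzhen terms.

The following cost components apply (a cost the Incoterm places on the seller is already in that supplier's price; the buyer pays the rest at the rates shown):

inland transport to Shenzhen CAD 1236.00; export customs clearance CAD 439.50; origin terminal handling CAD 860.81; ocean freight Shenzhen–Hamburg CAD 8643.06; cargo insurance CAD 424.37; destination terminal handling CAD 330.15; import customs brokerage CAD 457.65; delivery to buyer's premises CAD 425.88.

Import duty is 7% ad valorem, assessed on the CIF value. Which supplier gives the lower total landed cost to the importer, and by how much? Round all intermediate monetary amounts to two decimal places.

Supplier A is cheaper by CAD 13968.42

Supplier A (FCA):
CIF value = FCA price + origin terminal + freight + insurance = 102172.78 + 860.81 + 8643.06 + 424.37 = 112101.02
Import duty = 112101.02 × 7% = 7847.07
Buyer bears (A): 860.81 + 8643.06 + 424.37 + 330.15 + 457.65 + 425.88 = 11141.92
Landed cost (A) = invoice 102172.78 + 11141.92 + duty 7847.07 = 121161.77
Supplier B (EXW):
CIF value = EXW price + inland to port + export clearance + origin terminal + freight + insurance = 113551.88 + 1236.00 + 439.50 + 860.81 + 8643.06 + 424.37 = 125155.62
Import duty = 125155.62 × 7% = 8760.89
Buyer bears (B): 1236.00 + 439.50 + 860.81 + 8643.06 + 424.37 + 330.15 + 457.65 + 425.88 = 12817.42
Landed cost (B) = invoice 113551.88 + 12817.42 + duty 8760.89 = 135130.19
Difference = |121161.77 − 135130.19| = 13968.42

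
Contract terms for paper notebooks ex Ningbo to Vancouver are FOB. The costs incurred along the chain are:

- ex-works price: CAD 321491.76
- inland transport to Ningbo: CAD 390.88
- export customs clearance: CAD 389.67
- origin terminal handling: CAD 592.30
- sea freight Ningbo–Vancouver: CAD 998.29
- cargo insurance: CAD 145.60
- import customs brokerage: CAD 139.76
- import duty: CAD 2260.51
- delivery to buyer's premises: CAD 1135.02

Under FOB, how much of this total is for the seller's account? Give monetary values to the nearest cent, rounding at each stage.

Seller's account: CAD 322864.61

FOB: the seller bears costs until goods are on board at the origin port; the buyer bears freight, insurance and all costs thereafter.
Seller's account: goods 321491.76 + inland to port 390.88 + export clearance 389.67 + origin terminal 592.30 = 322864.61
Buyer's account: freight 998.29 + insurance 145.60 + brokerage 139.76 + duty 2260.51 + delivery 1135.02 = 4679.18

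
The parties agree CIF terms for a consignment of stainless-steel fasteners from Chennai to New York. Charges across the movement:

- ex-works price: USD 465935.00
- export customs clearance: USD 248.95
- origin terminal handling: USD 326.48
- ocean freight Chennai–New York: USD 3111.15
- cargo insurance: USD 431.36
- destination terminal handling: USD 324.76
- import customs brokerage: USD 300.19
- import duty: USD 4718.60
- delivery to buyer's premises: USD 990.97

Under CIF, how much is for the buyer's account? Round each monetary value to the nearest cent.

Buyer's account: USD 6334.52

CIF: the seller pays costs through ocean freight and marine insurance to the destination port.
Seller's account: goods 465935.00 + export clearance 248.95 + origin terminal 326.48 + freight 3111.15 + insurance 431.36 = 470052.94
Buyer's account: destination terminal 324.76 + brokerage 300.19 + duty 4718.60 + delivery 990.97 = 6334.52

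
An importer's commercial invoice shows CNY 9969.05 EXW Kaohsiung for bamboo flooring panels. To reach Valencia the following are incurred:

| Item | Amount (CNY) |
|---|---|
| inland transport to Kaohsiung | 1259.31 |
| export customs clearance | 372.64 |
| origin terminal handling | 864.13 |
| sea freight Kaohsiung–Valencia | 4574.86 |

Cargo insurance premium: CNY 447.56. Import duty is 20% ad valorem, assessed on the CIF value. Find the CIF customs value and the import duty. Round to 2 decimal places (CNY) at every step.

CIF value: CNY 17487.55; import duty: CNY 3497.51

CIF = EXW price + pre-shipment costs + freight + insurance
CIF = 9969.05 + 1259.31 + 372.64 + 864.13 + 4574.86 + 447.56 = 17487.55
Import duty = 17487.55 × 20% = 3497.51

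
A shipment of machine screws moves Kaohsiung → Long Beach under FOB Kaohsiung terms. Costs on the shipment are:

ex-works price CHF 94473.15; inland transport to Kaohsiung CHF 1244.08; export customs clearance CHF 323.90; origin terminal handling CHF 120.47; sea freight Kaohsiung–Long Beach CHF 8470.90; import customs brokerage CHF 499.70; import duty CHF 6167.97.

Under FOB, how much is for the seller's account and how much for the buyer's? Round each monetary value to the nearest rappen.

FOB: the seller bears costs until goods are on board at the origin port; the buyer bears freight, insurance and all costs thereafter.
Seller's account: goods 94473.15 + inland to port 1244.08 + export clearance 323.90 + origin terminal 120.47 = 96161.60
Buyer's account: freight 8470.90 + brokerage 499.70 + duty 6167.97 = 15138.57

Seller: CHF 96161.60; buyer: CHF 15138.57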